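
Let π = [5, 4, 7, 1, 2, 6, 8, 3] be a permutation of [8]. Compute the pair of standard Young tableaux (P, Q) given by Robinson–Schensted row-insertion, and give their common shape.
P = [1, 2, 3, 8] / [4, 6] / [5, 7];  Q = [1, 3, 6, 7] / [2, 5] / [4, 8];  common shape = (4, 2, 2)

Row-insert the values π_1, π_2, … into P one at a time, bumping the leftmost entry strictly greater than the inserted value down to the next row. The recording tableau Q records, in position (i, j), the step at which that cell was added to P.
  Insert 5 (step 1): P = [5];  Q = [1]
  Insert 4 (step 2): P = [4] / [5];  Q = [1] / [2]
  Insert 7 (step 3): P = [4, 7] / [5];  Q = [1, 3] / [2]
  Insert 1 (step 4): P = [1, 7] / [4] / [5];  Q = [1, 3] / [2] / [4]
  Insert 2 (step 5): P = [1, 2] / [4, 7] / [5];  Q = [1, 3] / [2, 5] / [4]
  Insert 6 (step 6): P = [1, 2, 6] / [4, 7] / [5];  Q = [1, 3, 6] / [2, 5] / [4]
  Insert 8 (step 7): P = [1, 2, 6, 8] / [4, 7] / [5];  Q = [1, 3, 6, 7] / [2, 5] / [4]
  Insert 3 (step 8): P = [1, 2, 3, 8] / [4, 6] / [5, 7];  Q = [1, 3, 6, 7] / [2, 5] / [4, 8]
Final shape: (4, 2, 2).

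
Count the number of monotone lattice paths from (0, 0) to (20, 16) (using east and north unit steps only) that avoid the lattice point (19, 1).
Number of paths = 7307871790

Total paths from (0, 0) to (20, 16): C(36, 20) = 7307872110. Paths through (19, 1): (paths (0, 0) → (19, 1)) × (paths (19, 1) → (20, 16)) = C(20, 19) · C(16, 1) = 20 · 16 = 320. Avoidance count = 7307872110 − 320 = 7307871790.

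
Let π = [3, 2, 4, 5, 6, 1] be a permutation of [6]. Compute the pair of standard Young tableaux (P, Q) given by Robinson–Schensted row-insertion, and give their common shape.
P = [1, 4, 5, 6] / [2] / [3];  Q = [1, 3, 4, 5] / [2] / [6];  common shape = (4, 1, 1)

Row-insert the values π_1, π_2, … into P one at a time, bumping the leftmost entry strictly greater than the inserted value down to the next row. The recording tableau Q records, in position (i, j), the step at which that cell was added to P.
  Insert 3 (step 1): P = [3];  Q = [1]
  Insert 2 (step 2): P = [2] / [3];  Q = [1] / [2]
  Insert 4 (step 3): P = [2, 4] / [3];  Q = [1, 3] / [2]
  Insert 5 (step 4): P = [2, 4, 5] / [3];  Q = [1, 3, 4] / [2]
  Insert 6 (step 5): P = [2, 4, 5, 6] / [3];  Q = [1, 3, 4, 5] / [2]
  Insert 1 (step 6): P = [1, 4, 5, 6] / [2] / [3];  Q = [1, 3, 4, 5] / [2] / [6]
Final shape: (4, 1, 1).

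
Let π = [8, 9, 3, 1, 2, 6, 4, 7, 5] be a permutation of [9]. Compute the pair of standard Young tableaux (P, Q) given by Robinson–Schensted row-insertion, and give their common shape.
P = [1, 2, 4, 5] / [3, 6, 7] / [8, 9];  Q = [1, 2, 6, 8] / [3, 5, 9] / [4, 7];  common shape = (4, 3, 2)

Row-insert the values π_1, π_2, … into P one at a time, bumping the leftmost entry strictly greater than the inserted value down to the next row. The recording tableau Q records, in position (i, j), the step at which that cell was added to P.
  Insert 8 (step 1): P = [8];  Q = [1]
  Insert 9 (step 2): P = [8, 9];  Q = [1, 2]
  Insert 3 (step 3): P = [3, 9] / [8];  Q = [1, 2] / [3]
  Insert 1 (step 4): P = [1, 9] / [3] / [8];  Q = [1, 2] / [3] / [4]
  Insert 2 (step 5): P = [1, 2] / [3, 9] / [8];  Q = [1, 2] / [3, 5] / [4]
  Insert 6 (step 6): P = [1, 2, 6] / [3, 9] / [8];  Q = [1, 2, 6] / [3, 5] / [4]
  Insert 4 (step 7): P = [1, 2, 4] / [3, 6] / [8, 9];  Q = [1, 2, 6] / [3, 5] / [4, 7]
  Insert 7 (step 8): P = [1, 2, 4, 7] / [3, 6] / [8, 9];  Q = [1, 2, 6, 8] / [3, 5] / [4, 7]
  Insert 5 (step 9): P = [1, 2, 4, 5] / [3, 6, 7] / [8, 9];  Q = [1, 2, 6, 8] / [3, 5, 9] / [4, 7]
Final shape: (4, 3, 2).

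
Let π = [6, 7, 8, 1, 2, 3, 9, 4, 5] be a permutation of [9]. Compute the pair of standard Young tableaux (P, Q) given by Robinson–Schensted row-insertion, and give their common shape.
P = [1, 2, 3, 4, 5] / [6, 7, 8, 9];  Q = [1, 2, 3, 7, 9] / [4, 5, 6, 8];  common shape = (5, 4)

Row-insert the values π_1, π_2, … into P one at a time, bumping the leftmost entry strictly greater than the inserted value down to the next row. The recording tableau Q records, in position (i, j), the step at which that cell was added to P.
  Insert 6 (step 1): P = [6];  Q = [1]
  Insert 7 (step 2): P = [6, 7];  Q = [1, 2]
  Insert 8 (step 3): P = [6, 7, 8];  Q = [1, 2, 3]
  Insert 1 (step 4): P = [1, 7, 8] / [6];  Q = [1, 2, 3] / [4]
  Insert 2 (step 5): P = [1, 2, 8] / [6, 7];  Q = [1, 2, 3] / [4, 5]
  Insert 3 (step 6): P = [1, 2, 3] / [6, 7, 8];  Q = [1, 2, 3] / [4, 5, 6]
  Insert 9 (step 7): P = [1, 2, 3, 9] / [6, 7, 8];  Q = [1, 2, 3, 7] / [4, 5, 6]
  Insert 4 (step 8): P = [1, 2, 3, 4] / [6, 7, 8, 9];  Q = [1, 2, 3, 7] / [4, 5, 6, 8]
  Insert 5 (step 9): P = [1, 2, 3, 4, 5] / [6, 7, 8, 9];  Q = [1, 2, 3, 7, 9] / [4, 5, 6, 8]
Final shape: (5, 4).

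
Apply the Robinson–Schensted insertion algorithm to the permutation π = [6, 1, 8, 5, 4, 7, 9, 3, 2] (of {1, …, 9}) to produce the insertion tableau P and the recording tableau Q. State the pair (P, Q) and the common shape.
P = [1, 2, 7, 9] / [3, 8] / [4] / [5] / [6];  Q = [1, 3, 6, 7] / [2, 4] / [5] / [8] / [9];  common shape = (4, 2, 1, 1, 1)

Row-insert the values π_1, π_2, … into P one at a time, bumping the leftmost entry strictly greater than the inserted value down to the next row. The recording tableau Q records, in position (i, j), the step at which that cell was added to P.
  Insert 6 (step 1): P = [6];  Q = [1]
  Insert 1 (step 2): P = [1] / [6];  Q = [1] / [2]
  Insert 8 (step 3): P = [1, 8] / [6];  Q = [1, 3] / [2]
  Insert 5 (step 4): P = [1, 5] / [6, 8];  Q = [1, 3] / [2, 4]
  Insert 4 (step 5): P = [1, 4] / [5, 8] / [6];  Q = [1, 3] / [2, 4] / [5]
  Insert 7 (step 6): P = [1, 4, 7] / [5, 8] / [6];  Q = [1, 3, 6] / [2, 4] / [5]
  Insert 9 (step 7): P = [1, 4, 7, 9] / [5, 8] / [6];  Q = [1, 3, 6, 7] / [2, 4] / [5]
  Insert 3 (step 8): P = [1, 3, 7, 9] / [4, 8] / [5] / [6];  Q = [1, 3, 6, 7] / [2, 4] / [5] / [8]
  Insert 2 (step 9): P = [1, 2, 7, 9] / [3, 8] / [4] / [5] / [6];  Q = [1, 3, 6, 7] / [2, 4] / [5] / [8] / [9]
Final shape: (4, 2, 1, 1, 1).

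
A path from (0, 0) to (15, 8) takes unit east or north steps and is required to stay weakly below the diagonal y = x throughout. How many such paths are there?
Number of paths = 245157

By the reflection principle (André's argument), the number of monotone paths to (15, 8) with n ≤ m that never go above y = x is C(23, 15) − C(23, 16) = 490314 − 245157 = 245157.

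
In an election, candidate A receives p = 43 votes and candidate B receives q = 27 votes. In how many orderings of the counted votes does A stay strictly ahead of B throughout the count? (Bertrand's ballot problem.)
Strict-lead orderings = 4161956306130554624

Total orderings of the 70 votes with 43 for A: C(70, 43) = 18208558839321176480. By the Bertrand ballot formula (Cycle Lemma / reflection principle), the number of orderings in which A is strictly ahead of B throughout is (p − q)/(p + q) · C(p + q, p) = (43 − 27)/(43 + 27) · 18208558839321176480 = 4161956306130554624.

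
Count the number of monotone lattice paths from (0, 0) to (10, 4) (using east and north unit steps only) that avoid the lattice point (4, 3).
Number of paths = 756

Total paths from (0, 0) to (10, 4): C(14, 10) = 1001. Paths through (4, 3): (paths (0, 0) → (4, 3)) × (paths (4, 3) → (10, 4)) = C(7, 4) · C(7, 6) = 35 · 7 = 245. Avoidance count = 1001 − 245 = 756.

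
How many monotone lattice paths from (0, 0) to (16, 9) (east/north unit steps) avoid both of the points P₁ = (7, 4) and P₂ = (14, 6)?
Number of paths = 1113515

Inclusion–exclusion. Total paths: C(25, 16) = 2042975. Through P₁: C(11, 7)·C(14, 9) = 660660. Through P₂: C(20, 14)·C(5, 2) = 387600. Since P₁ is strictly southwest of P₂, a monotone path through both must visit P₁ then P₂; paths through both = C(11, 7)·C(9, 7)·C(5, 2) = 118800. Avoid both = 2042975 − 660660 − 387600 + 118800 = 1113515.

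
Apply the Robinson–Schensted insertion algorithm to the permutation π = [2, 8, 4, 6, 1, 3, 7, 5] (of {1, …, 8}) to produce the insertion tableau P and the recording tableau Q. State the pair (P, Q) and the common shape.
P = [1, 3, 5, 7] / [2, 4, 6] / [8];  Q = [1, 2, 4, 7] / [3, 6, 8] / [5];  common shape = (4, 3, 1)

Row-insert the values π_1, π_2, … into P one at a time, bumping the leftmost entry strictly greater than the inserted value down to the next row. The recording tableau Q records, in position (i, j), the step at which that cell was added to P.
  Insert 2 (step 1): P = [2];  Q = [1]
  Insert 8 (step 2): P = [2, 8];  Q = [1, 2]
  Insert 4 (step 3): P = [2, 4] / [8];  Q = [1, 2] / [3]
  Insert 6 (step 4): P = [2, 4, 6] / [8];  Q = [1, 2, 4] / [3]
  Insert 1 (step 5): P = [1, 4, 6] / [2] / [8];  Q = [1, 2, 4] / [3] / [5]
  Insert 3 (step 6): P = [1, 3, 6] / [2, 4] / [8];  Q = [1, 2, 4] / [3, 6] / [5]
  Insert 7 (step 7): P = [1, 3, 6, 7] / [2, 4] / [8];  Q = [1, 2, 4, 7] / [3, 6] / [5]
  Insert 5 (step 8): P = [1, 3, 5, 7] / [2, 4, 6] / [8];  Q = [1, 2, 4, 7] / [3, 6, 8] / [5]
Final shape: (4, 3, 1).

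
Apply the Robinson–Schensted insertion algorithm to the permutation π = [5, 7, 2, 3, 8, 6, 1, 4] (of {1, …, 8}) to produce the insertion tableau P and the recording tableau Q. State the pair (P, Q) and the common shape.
P = [1, 3, 4] / [2, 6, 8] / [5, 7];  Q = [1, 2, 5] / [3, 4, 6] / [7, 8];  common shape = (3, 3, 2)

Row-insert the values π_1, π_2, … into P one at a time, bumping the leftmost entry strictly greater than the inserted value down to the next row. The recording tableau Q records, in position (i, j), the step at which that cell was added to P.
  Insert 5 (step 1): P = [5];  Q = [1]
  Insert 7 (step 2): P = [5, 7];  Q = [1, 2]
  Insert 2 (step 3): P = [2, 7] / [5];  Q = [1, 2] / [3]
  Insert 3 (step 4): P = [2, 3] / [5, 7];  Q = [1, 2] / [3, 4]
  Insert 8 (step 5): P = [2, 3, 8] / [5, 7];  Q = [1, 2, 5] / [3, 4]
  Insert 6 (step 6): P = [2, 3, 6] / [5, 7, 8];  Q = [1, 2, 5] / [3, 4, 6]
  Insert 1 (step 7): P = [1, 3, 6] / [2, 7, 8] / [5];  Q = [1, 2, 5] / [3, 4, 6] / [7]
  Insert 4 (step 8): P = [1, 3, 4] / [2, 6, 8] / [5, 7];  Q = [1, 2, 5] / [3, 4, 6] / [7, 8]
Final shape: (3, 3, 2).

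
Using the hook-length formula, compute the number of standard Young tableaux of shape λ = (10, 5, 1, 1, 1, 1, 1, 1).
# SYT of shape (10, 5, 1, 1, 1, 1, 1, 1) = 26142480

Hook-length formula: f^λ = n! / Π hook(c), product over all cells c of the Young diagram. For λ = (10, 5, 1, 1, 1, 1, 1, 1), n = 21 boxes. Hook lengths by row (left-to-right, top-to-bottom): [17, 10, 9, 8, 7, 5, 4, 3, 2, 1]; [11, 4, 3, 2, 1]; [6]; [5]; [4]; [3]; [2]; [1]. Product of hooks = 1954326528000. So f^λ = 21! / 1954326528000 = 51090942171709440000 / 1954326528000 = 26142480.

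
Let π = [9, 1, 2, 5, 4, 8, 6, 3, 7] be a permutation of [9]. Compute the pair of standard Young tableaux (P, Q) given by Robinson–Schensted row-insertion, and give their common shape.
P = [1, 2, 3, 6, 7] / [4, 8] / [5] / [9];  Q = [1, 3, 4, 6, 9] / [2, 7] / [5] / [8];  common shape = (5, 2, 1, 1)

Row-insert the values π_1, π_2, … into P one at a time, bumping the leftmost entry strictly greater than the inserted value down to the next row. The recording tableau Q records, in position (i, j), the step at which that cell was added to P.
  Insert 9 (step 1): P = [9];  Q = [1]
  Insert 1 (step 2): P = [1] / [9];  Q = [1] / [2]
  Insert 2 (step 3): P = [1, 2] / [9];  Q = [1, 3] / [2]
  Insert 5 (step 4): P = [1, 2, 5] / [9];  Q = [1, 3, 4] / [2]
  Insert 4 (step 5): P = [1, 2, 4] / [5] / [9];  Q = [1, 3, 4] / [2] / [5]
  Insert 8 (step 6): P = [1, 2, 4, 8] / [5] / [9];  Q = [1, 3, 4, 6] / [2] / [5]
  Insert 6 (step 7): P = [1, 2, 4, 6] / [5, 8] / [9];  Q = [1, 3, 4, 6] / [2, 7] / [5]
  Insert 3 (step 8): P = [1, 2, 3, 6] / [4, 8] / [5] / [9];  Q = [1, 3, 4, 6] / [2, 7] / [5] / [8]
  Insert 7 (step 9): P = [1, 2, 3, 6, 7] / [4, 8] / [5] / [9];  Q = [1, 3, 4, 6, 9] / [2, 7] / [5] / [8]
Final shape: (5, 2, 1, 1).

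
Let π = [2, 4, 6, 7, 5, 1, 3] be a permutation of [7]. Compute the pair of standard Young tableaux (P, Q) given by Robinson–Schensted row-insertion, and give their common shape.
P = [1, 3, 5, 7] / [2, 4] / [6];  Q = [1, 2, 3, 4] / [5, 7] / [6];  common shape = (4, 2, 1)

Row-insert the values π_1, π_2, … into P one at a time, bumping the leftmost entry strictly greater than the inserted value down to the next row. The recording tableau Q records, in position (i, j), the step at which that cell was added to P.
  Insert 2 (step 1): P = [2];  Q = [1]
  Insert 4 (step 2): P = [2, 4];  Q = [1, 2]
  Insert 6 (step 3): P = [2, 4, 6];  Q = [1, 2, 3]
  Insert 7 (step 4): P = [2, 4, 6, 7];  Q = [1, 2, 3, 4]
  Insert 5 (step 5): P = [2, 4, 5, 7] / [6];  Q = [1, 2, 3, 4] / [5]
  Insert 1 (step 6): P = [1, 4, 5, 7] / [2] / [6];  Q = [1, 2, 3, 4] / [5] / [6]
  Insert 3 (step 7): P = [1, 3, 5, 7] / [2, 4] / [6];  Q = [1, 2, 3, 4] / [5, 7] / [6]
Final shape: (4, 2, 1).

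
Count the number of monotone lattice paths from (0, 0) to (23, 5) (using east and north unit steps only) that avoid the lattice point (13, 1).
Number of paths = 84266

Total paths from (0, 0) to (23, 5): C(28, 23) = 98280. Paths through (13, 1): (paths (0, 0) → (13, 1)) × (paths (13, 1) → (23, 5)) = C(14, 13) · C(14, 10) = 14 · 1001 = 14014. Avoidance count = 98280 − 14014 = 84266.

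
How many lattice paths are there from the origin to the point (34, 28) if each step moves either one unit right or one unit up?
Number of paths = 349615716557887465

A monotone lattice path from (0, 0) to (34, 28) consists of 34 east steps and 28 north steps in some order, so it is determined by which 34 of the 62 steps are east. The count is C(62, 34) = 349615716557887465.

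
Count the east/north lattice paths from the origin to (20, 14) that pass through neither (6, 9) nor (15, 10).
Number of paths = 928220040

Inclusion–exclusion. Total paths: C(34, 20) = 1391975640. Through P₁: C(15, 6)·C(19, 14) = 58198140. Through P₂: C(25, 15)·C(9, 5) = 411863760. Since P₁ is strictly southwest of P₂, a monotone path through both must visit P₁ then P₂; paths through both = C(15, 6)·C(10, 9)·C(9, 5) = 6306300. Avoid both = 1391975640 − 58198140 − 411863760 + 6306300 = 928220040.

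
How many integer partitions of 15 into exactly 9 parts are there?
p(15, 9 parts) = 11

Partitions of n into exactly k parts ↔ partitions of n − k into at most k parts (subtract 1 from each part). For n = 15, k = 9, the partitions are: 7+1+1+1+1+1+1+1+1, 6+2+1+1+1+1+1+1+1, 5+3+1+1+1+1+1+1+1, 5+2+2+1+1+1+1+1+1, 4+4+1+1+1+1+1+1+1, 4+3+2+1+1+1+1+1+1, 4+2+2+2+1+1+1+1+1, 3+3+3+1+1+1+1+1+1, 3+3+2+2+1+1+1+1+1, 3+2+2+2+2+1+1+1+1, 2+2+2+2+2+2+1+1+1. Count = 11.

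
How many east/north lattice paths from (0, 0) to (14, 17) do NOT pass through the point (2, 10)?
Number of paths = 261856917

Total paths from (0, 0) to (14, 17): C(31, 14) = 265182525. Paths through (2, 10): (paths (0, 0) → (2, 10)) × (paths (2, 10) → (14, 17)) = C(12, 2) · C(19, 12) = 66 · 50388 = 3325608. Avoidance count = 265182525 − 3325608 = 261856917.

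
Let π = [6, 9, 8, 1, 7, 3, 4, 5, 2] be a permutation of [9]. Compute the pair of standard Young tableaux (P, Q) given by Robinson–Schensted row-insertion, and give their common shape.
P = [1, 2, 4, 5] / [3, 7] / [6] / [8] / [9];  Q = [1, 2, 7, 8] / [3, 5] / [4] / [6] / [9];  common shape = (4, 2, 1, 1, 1)

Row-insert the values π_1, π_2, … into P one at a time, bumping the leftmost entry strictly greater than the inserted value down to the next row. The recording tableau Q records, in position (i, j), the step at which that cell was added to P.
  Insert 6 (step 1): P = [6];  Q = [1]
  Insert 9 (step 2): P = [6, 9];  Q = [1, 2]
  Insert 8 (step 3): P = [6, 8] / [9];  Q = [1, 2] / [3]
  Insert 1 (step 4): P = [1, 8] / [6] / [9];  Q = [1, 2] / [3] / [4]
  Insert 7 (step 5): P = [1, 7] / [6, 8] / [9];  Q = [1, 2] / [3, 5] / [4]
  Insert 3 (step 6): P = [1, 3] / [6, 7] / [8] / [9];  Q = [1, 2] / [3, 5] / [4] / [6]
  Insert 4 (step 7): P = [1, 3, 4] / [6, 7] / [8] / [9];  Q = [1, 2, 7] / [3, 5] / [4] / [6]
  Insert 5 (step 8): P = [1, 3, 4, 5] / [6, 7] / [8] / [9];  Q = [1, 2, 7, 8] / [3, 5] / [4] / [6]
  Insert 2 (step 9): P = [1, 2, 4, 5] / [3, 7] / [6] / [8] / [9];  Q = [1, 2, 7, 8] / [3, 5] / [4] / [6] / [9]
Final shape: (4, 2, 1, 1, 1).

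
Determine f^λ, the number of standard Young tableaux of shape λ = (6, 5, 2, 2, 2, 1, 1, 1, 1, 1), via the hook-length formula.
# SYT of shape (6, 5, 2, 2, 2, 1, 1, 1, 1, 1) = 700367360

Hook-length formula: f^λ = n! / Π hook(c), product over all cells c of the Young diagram. For λ = (6, 5, 2, 2, 2, 1, 1, 1, 1, 1), n = 22 boxes. Hook lengths by row (left-to-right, top-to-bottom): [15, 9, 5, 4, 3, 1]; [13, 7, 3, 2, 1]; [9, 3]; [8, 2]; [7, 1]; [5]; [4]; [3]; [2]; [1]. Product of hooks = 1604873088000. So f^λ = 22! / 1604873088000 = 1124000727777607680000 / 1604873088000 = 700367360.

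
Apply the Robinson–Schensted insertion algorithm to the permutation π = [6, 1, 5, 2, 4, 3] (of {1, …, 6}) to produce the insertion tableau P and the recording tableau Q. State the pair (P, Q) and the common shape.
P = [1, 2, 3] / [4] / [5] / [6];  Q = [1, 3, 5] / [2] / [4] / [6];  common shape = (3, 1, 1, 1)

Row-insert the values π_1, π_2, … into P one at a time, bumping the leftmost entry strictly greater than the inserted value down to the next row. The recording tableau Q records, in position (i, j), the step at which that cell was added to P.
  Insert 6 (step 1): P = [6];  Q = [1]
  Insert 1 (step 2): P = [1] / [6];  Q = [1] / [2]
  Insert 5 (step 3): P = [1, 5] / [6];  Q = [1, 3] / [2]
  Insert 2 (step 4): P = [1, 2] / [5] / [6];  Q = [1, 3] / [2] / [4]
  Insert 4 (step 5): P = [1, 2, 4] / [5] / [6];  Q = [1, 3, 5] / [2] / [4]
  Insert 3 (step 6): P = [1, 2, 3] / [4] / [5] / [6];  Q = [1, 3, 5] / [2] / [4] / [6]
Final shape: (3, 1, 1, 1).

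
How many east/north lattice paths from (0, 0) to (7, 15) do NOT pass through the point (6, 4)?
Number of paths = 168024

Total paths from (0, 0) to (7, 15): C(22, 7) = 170544. Paths through (6, 4): (paths (0, 0) → (6, 4)) × (paths (6, 4) → (7, 15)) = C(10, 6) · C(12, 1) = 210 · 12 = 2520. Avoidance count = 170544 − 2520 = 168024.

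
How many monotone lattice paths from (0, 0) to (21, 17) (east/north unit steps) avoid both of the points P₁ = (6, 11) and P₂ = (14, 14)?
Number of paths = 23540624916

Inclusion–exclusion. Total paths: C(38, 21) = 28781143380. Through P₁: C(17, 6)·C(21, 15) = 671571264. Through P₂: C(28, 14)·C(10, 7) = 4813992000. Since P₁ is strictly southwest of P₂, a monotone path through both must visit P₁ then P₂; paths through both = C(17, 6)·C(11, 8)·C(10, 7) = 245044800. Avoid both = 28781143380 − 671571264 − 4813992000 + 245044800 = 23540624916.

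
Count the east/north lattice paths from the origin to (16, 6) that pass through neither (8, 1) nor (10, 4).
Number of paths = 37522

Inclusion–exclusion. Total paths: C(22, 16) = 74613. Through P₁: C(9, 8)·C(13, 8) = 11583. Through P₂: C(14, 10)·C(8, 6) = 28028. Since P₁ is strictly southwest of P₂, a monotone path through both must visit P₁ then P₂; paths through both = C(9, 8)·C(5, 2)·C(8, 6) = 2520. Avoid both = 74613 − 11583 − 28028 + 2520 = 37522.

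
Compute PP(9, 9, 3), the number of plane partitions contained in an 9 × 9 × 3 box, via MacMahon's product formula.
PP(9, 9, 3) = 1371597504992

Evaluate the triple product over i = 1..9, j = 1..9, k = 1..3. The factors are (2/1) · (3/2) · (4/3) · (3/2) · (4/3) · (5/4) · (4/3) · (5/4) · … (243 factors total). The numerators and denominators telescope so the product is an integer; carrying out the multiplication exactly gives PP(9, 9, 3) = 1371597504992.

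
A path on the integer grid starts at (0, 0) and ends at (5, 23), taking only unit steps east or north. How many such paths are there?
Number of paths = 98280

A monotone lattice path from (0, 0) to (5, 23) consists of 5 east steps and 23 north steps in some order, so it is determined by which 5 of the 28 steps are east. The count is C(28, 5) = 98280.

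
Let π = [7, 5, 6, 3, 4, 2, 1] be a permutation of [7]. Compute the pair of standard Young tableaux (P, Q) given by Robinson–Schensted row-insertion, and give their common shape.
P = [1, 4] / [2, 6] / [3] / [5] / [7];  Q = [1, 3] / [2, 5] / [4] / [6] / [7];  common shape = (2, 2, 1, 1, 1)

Row-insert the values π_1, π_2, … into P one at a time, bumping the leftmost entry strictly greater than the inserted value down to the next row. The recording tableau Q records, in position (i, j), the step at which that cell was added to P.
  Insert 7 (step 1): P = [7];  Q = [1]
  Insert 5 (step 2): P = [5] / [7];  Q = [1] / [2]
  Insert 6 (step 3): P = [5, 6] / [7];  Q = [1, 3] / [2]
  Insert 3 (step 4): P = [3, 6] / [5] / [7];  Q = [1, 3] / [2] / [4]
  Insert 4 (step 5): P = [3, 4] / [5, 6] / [7];  Q = [1, 3] / [2, 5] / [4]
  Insert 2 (step 6): P = [2, 4] / [3, 6] / [5] / [7];  Q = [1, 3] / [2, 5] / [4] / [6]
  Insert 1 (step 7): P = [1, 4] / [2, 6] / [3] / [5] / [7];  Q = [1, 3] / [2, 5] / [4] / [6] / [7]
Final shape: (2, 2, 1, 1, 1).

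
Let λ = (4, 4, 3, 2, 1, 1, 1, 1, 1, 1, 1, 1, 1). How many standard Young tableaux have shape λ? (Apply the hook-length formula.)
# SYT of shape (4, 4, 3, 2, 1, 1, 1, 1, 1, 1, 1, 1, 1) = 41783280

Hook-length formula: f^λ = n! / Π hook(c), product over all cells c of the Young diagram. For λ = (4, 4, 3, 2, 1, 1, 1, 1, 1, 1, 1, 1, 1), n = 22 boxes. Hook lengths by row (left-to-right, top-to-bottom): [16, 6, 4, 2]; [15, 5, 3, 1]; [13, 3, 1]; [11, 1]; [9]; [8]; [7]; [6]; [5]; [4]; [3]; [2]; [1]. Product of hooks = 26900729856000. So f^λ = 22! / 26900729856000 = 1124000727777607680000 / 26900729856000 = 41783280.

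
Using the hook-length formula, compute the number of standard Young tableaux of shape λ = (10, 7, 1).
# SYT of shape (10, 7, 1) = 102102

Hook-length formula: f^λ = n! / Π hook(c), product over all cells c of the Young diagram. For λ = (10, 7, 1), n = 18 boxes. Hook lengths by row (left-to-right, top-to-bottom): [12, 10, 9, 8, 7, 6, 5, 3, 2, 1]; [8, 6, 5, 4, 3, 2, 1]; [1]. Product of hooks = 62705664000. So f^λ = 18! / 62705664000 = 6402373705728000 / 62705664000 = 102102.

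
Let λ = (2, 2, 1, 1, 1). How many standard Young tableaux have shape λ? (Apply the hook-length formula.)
# SYT of shape (2, 2, 1, 1, 1) = 14

Hook-length formula: f^λ = n! / Π hook(c), product over all cells c of the Young diagram. For λ = (2, 2, 1, 1, 1), n = 7 boxes. Hook lengths by row (left-to-right, top-to-bottom): [6, 2]; [5, 1]; [3]; [2]; [1]. Product of hooks = 360. So f^λ = 7! / 360 = 5040 / 360 = 14.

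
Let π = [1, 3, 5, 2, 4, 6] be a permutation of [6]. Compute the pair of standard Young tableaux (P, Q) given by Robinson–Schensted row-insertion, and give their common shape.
P = [1, 2, 4, 6] / [3, 5];  Q = [1, 2, 3, 6] / [4, 5];  common shape = (4, 2)

Row-insert the values π_1, π_2, … into P one at a time, bumping the leftmost entry strictly greater than the inserted value down to the next row. The recording tableau Q records, in position (i, j), the step at which that cell was added to P.
  Insert 1 (step 1): P = [1];  Q = [1]
  Insert 3 (step 2): P = [1, 3];  Q = [1, 2]
  Insert 5 (step 3): P = [1, 3, 5];  Q = [1, 2, 3]
  Insert 2 (step 4): P = [1, 2, 5] / [3];  Q = [1, 2, 3] / [4]
  Insert 4 (step 5): P = [1, 2, 4] / [3, 5];  Q = [1, 2, 3] / [4, 5]
  Insert 6 (step 6): P = [1, 2, 4, 6] / [3, 5];  Q = [1, 2, 3, 6] / [4, 5]
Final shape: (4, 2).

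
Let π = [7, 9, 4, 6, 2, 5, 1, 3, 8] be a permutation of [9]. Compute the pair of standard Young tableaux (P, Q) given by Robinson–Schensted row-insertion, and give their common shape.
P = [1, 3, 8] / [2, 5] / [4, 6] / [7, 9];  Q = [1, 2, 9] / [3, 4] / [5, 6] / [7, 8];  common shape = (3, 2, 2, 2)

Row-insert the values π_1, π_2, … into P one at a time, bumping the leftmost entry strictly greater than the inserted value down to the next row. The recording tableau Q records, in position (i, j), the step at which that cell was added to P.
  Insert 7 (step 1): P = [7];  Q = [1]
  Insert 9 (step 2): P = [7, 9];  Q = [1, 2]
  Insert 4 (step 3): P = [4, 9] / [7];  Q = [1, 2] / [3]
  Insert 6 (step 4): P = [4, 6] / [7, 9];  Q = [1, 2] / [3, 4]
  Insert 2 (step 5): P = [2, 6] / [4, 9] / [7];  Q = [1, 2] / [3, 4] / [5]
  Insert 5 (step 6): P = [2, 5] / [4, 6] / [7, 9];  Q = [1, 2] / [3, 4] / [5, 6]
  Insert 1 (step 7): P = [1, 5] / [2, 6] / [4, 9] / [7];  Q = [1, 2] / [3, 4] / [5, 6] / [7]
  Insert 3 (step 8): P = [1, 3] / [2, 5] / [4, 6] / [7, 9];  Q = [1, 2] / [3, 4] / [5, 6] / [7, 8]
  Insert 8 (step 9): P = [1, 3, 8] / [2, 5] / [4, 6] / [7, 9];  Q = [1, 2, 9] / [3, 4] / [5, 6] / [7, 8]
Final shape: (3, 2, 2, 2).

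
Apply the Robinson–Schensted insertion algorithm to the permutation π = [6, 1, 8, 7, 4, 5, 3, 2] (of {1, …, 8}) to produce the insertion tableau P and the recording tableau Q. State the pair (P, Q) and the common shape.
P = [1, 2, 5] / [3, 7] / [4] / [6] / [8];  Q = [1, 3, 6] / [2, 4] / [5] / [7] / [8];  common shape = (3, 2, 1, 1, 1)

Row-insert the values π_1, π_2, … into P one at a time, bumping the leftmost entry strictly greater than the inserted value down to the next row. The recording tableau Q records, in position (i, j), the step at which that cell was added to P.
  Insert 6 (step 1): P = [6];  Q = [1]
  Insert 1 (step 2): P = [1] / [6];  Q = [1] / [2]
  Insert 8 (step 3): P = [1, 8] / [6];  Q = [1, 3] / [2]
  Insert 7 (step 4): P = [1, 7] / [6, 8];  Q = [1, 3] / [2, 4]
  Insert 4 (step 5): P = [1, 4] / [6, 7] / [8];  Q = [1, 3] / [2, 4] / [5]
  Insert 5 (step 6): P = [1, 4, 5] / [6, 7] / [8];  Q = [1, 3, 6] / [2, 4] / [5]
  Insert 3 (step 7): P = [1, 3, 5] / [4, 7] / [6] / [8];  Q = [1, 3, 6] / [2, 4] / [5] / [7]
  Insert 2 (step 8): P = [1, 2, 5] / [3, 7] / [4] / [6] / [8];  Q = [1, 3, 6] / [2, 4] / [5] / [7] / [8]
Final shape: (3, 2, 1, 1, 1).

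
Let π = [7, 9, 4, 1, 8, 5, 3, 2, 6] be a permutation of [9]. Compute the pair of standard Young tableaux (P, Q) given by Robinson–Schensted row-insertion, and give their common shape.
P = [1, 2, 6] / [3, 5] / [4, 8] / [7] / [9];  Q = [1, 2, 9] / [3, 5] / [4, 6] / [7] / [8];  common shape = (3, 2, 2, 1, 1)

Row-insert the values π_1, π_2, … into P one at a time, bumping the leftmost entry strictly greater than the inserted value down to the next row. The recording tableau Q records, in position (i, j), the step at which that cell was added to P.
  Insert 7 (step 1): P = [7];  Q = [1]
  Insert 9 (step 2): P = [7, 9];  Q = [1, 2]
  Insert 4 (step 3): P = [4, 9] / [7];  Q = [1, 2] / [3]
  Insert 1 (step 4): P = [1, 9] / [4] / [7];  Q = [1, 2] / [3] / [4]
  Insert 8 (step 5): P = [1, 8] / [4, 9] / [7];  Q = [1, 2] / [3, 5] / [4]
  Insert 5 (step 6): P = [1, 5] / [4, 8] / [7, 9];  Q = [1, 2] / [3, 5] / [4, 6]
  Insert 3 (step 7): P = [1, 3] / [4, 5] / [7, 8] / [9];  Q = [1, 2] / [3, 5] / [4, 6] / [7]
  Insert 2 (step 8): P = [1, 2] / [3, 5] / [4, 8] / [7] / [9];  Q = [1, 2] / [3, 5] / [4, 6] / [7] / [8]
  Insert 6 (step 9): P = [1, 2, 6] / [3, 5] / [4, 8] / [7] / [9];  Q = [1, 2, 9] / [3, 5] / [4, 6] / [7] / [8]
Final shape: (3, 2, 2, 1, 1).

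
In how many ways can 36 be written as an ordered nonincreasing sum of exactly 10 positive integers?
p(36, 10 parts) = 1761

Partitions of n into exactly k parts are in bijection with partitions of n − k into at most k parts (subtract 1 from each part). So p(36, exactly 10) = p(26, parts ≤ 10). Computing via the recurrence p(m, j) = p(m, j−1) + p(m−j, j) gives 1761.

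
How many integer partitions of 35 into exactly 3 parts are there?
p(35, 3 parts) = 102

Partitions of n into exactly k parts are in bijection with partitions of n − k into at most k parts (subtract 1 from each part). So p(35, exactly 3) = p(32, parts ≤ 3). Computing via the recurrence p(m, j) = p(m, j−1) + p(m−j, j) gives 102.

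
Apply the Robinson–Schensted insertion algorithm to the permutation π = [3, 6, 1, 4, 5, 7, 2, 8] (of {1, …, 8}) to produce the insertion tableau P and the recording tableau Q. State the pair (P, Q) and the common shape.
P = [1, 2, 5, 7, 8] / [3, 4] / [6];  Q = [1, 2, 5, 6, 8] / [3, 4] / [7];  common shape = (5, 2, 1)

Row-insert the values π_1, π_2, … into P one at a time, bumping the leftmost entry strictly greater than the inserted value down to the next row. The recording tableau Q records, in position (i, j), the step at which that cell was added to P.
  Insert 3 (step 1): P = [3];  Q = [1]
  Insert 6 (step 2): P = [3, 6];  Q = [1, 2]
  Insert 1 (step 3): P = [1, 6] / [3];  Q = [1, 2] / [3]
  Insert 4 (step 4): P = [1, 4] / [3, 6];  Q = [1, 2] / [3, 4]
  Insert 5 (step 5): P = [1, 4, 5] / [3, 6];  Q = [1, 2, 5] / [3, 4]
  Insert 7 (step 6): P = [1, 4, 5, 7] / [3, 6];  Q = [1, 2, 5, 6] / [3, 4]
  Insert 2 (step 7): P = [1, 2, 5, 7] / [3, 4] / [6];  Q = [1, 2, 5, 6] / [3, 4] / [7]
  Insert 8 (step 8): P = [1, 2, 5, 7, 8] / [3, 4] / [6];  Q = [1, 2, 5, 6, 8] / [3, 4] / [7]
Final shape: (5, 2, 1).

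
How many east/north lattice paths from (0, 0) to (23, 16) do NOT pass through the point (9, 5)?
Number of paths = 28787546190

Total paths from (0, 0) to (23, 16): C(39, 23) = 37711260990. Paths through (9, 5): (paths (0, 0) → (9, 5)) × (paths (9, 5) → (23, 16)) = C(14, 9) · C(25, 14) = 2002 · 4457400 = 8923714800. Avoidance count = 37711260990 − 8923714800 = 28787546190.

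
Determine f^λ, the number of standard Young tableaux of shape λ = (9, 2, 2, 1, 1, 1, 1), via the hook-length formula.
# SYT of shape (9, 2, 2, 1, 1, 1, 1) = 233376

Hook-length formula: f^λ = n! / Π hook(c), product over all cells c of the Young diagram. For λ = (9, 2, 2, 1, 1, 1, 1), n = 17 boxes. Hook lengths by row (left-to-right, top-to-bottom): [15, 10, 7, 6, 5, 4, 3, 2, 1]; [7, 2]; [6, 1]; [4]; [3]; [2]; [1]. Product of hooks = 1524096000. So f^λ = 17! / 1524096000 = 355687428096000 / 1524096000 = 233376.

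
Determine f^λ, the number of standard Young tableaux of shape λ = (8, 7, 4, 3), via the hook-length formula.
# SYT of shape (8, 7, 4, 3) = 496624128

Hook-length formula: f^λ = n! / Π hook(c), product over all cells c of the Young diagram. For λ = (8, 7, 4, 3), n = 22 boxes. Hook lengths by row (left-to-right, top-to-bottom): [11, 10, 9, 7, 5, 4, 3, 1]; [9, 8, 7, 5, 3, 2, 1]; [5, 4, 3, 1]; [3, 2, 1]. Product of hooks = 2263282560000. So f^λ = 22! / 2263282560000 = 1124000727777607680000 / 2263282560000 = 496624128.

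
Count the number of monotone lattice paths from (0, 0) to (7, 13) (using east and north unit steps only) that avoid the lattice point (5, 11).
Number of paths = 51312

Total paths from (0, 0) to (7, 13): C(20, 7) = 77520. Paths through (5, 11): (paths (0, 0) → (5, 11)) × (paths (5, 11) → (7, 13)) = C(16, 5) · C(4, 2) = 4368 · 6 = 26208. Avoidance count = 77520 − 26208 = 51312.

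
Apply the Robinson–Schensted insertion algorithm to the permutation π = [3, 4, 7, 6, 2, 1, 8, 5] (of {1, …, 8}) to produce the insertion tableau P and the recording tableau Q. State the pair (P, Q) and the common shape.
P = [1, 4, 5, 8] / [2, 6] / [3] / [7];  Q = [1, 2, 3, 7] / [4, 8] / [5] / [6];  common shape = (4, 2, 1, 1)

Row-insert the values π_1, π_2, … into P one at a time, bumping the leftmost entry strictly greater than the inserted value down to the next row. The recording tableau Q records, in position (i, j), the step at which that cell was added to P.
  Insert 3 (step 1): P = [3];  Q = [1]
  Insert 4 (step 2): P = [3, 4];  Q = [1, 2]
  Insert 7 (step 3): P = [3, 4, 7];  Q = [1, 2, 3]
  Insert 6 (step 4): P = [3, 4, 6] / [7];  Q = [1, 2, 3] / [4]
  Insert 2 (step 5): P = [2, 4, 6] / [3] / [7];  Q = [1, 2, 3] / [4] / [5]
  Insert 1 (step 6): P = [1, 4, 6] / [2] / [3] / [7];  Q = [1, 2, 3] / [4] / [5] / [6]
  Insert 8 (step 7): P = [1, 4, 6, 8] / [2] / [3] / [7];  Q = [1, 2, 3, 7] / [4] / [5] / [6]
  Insert 5 (step 8): P = [1, 4, 5, 8] / [2, 6] / [3] / [7];  Q = [1, 2, 3, 7] / [4, 8] / [5] / [6]
Final shape: (4, 2, 1, 1).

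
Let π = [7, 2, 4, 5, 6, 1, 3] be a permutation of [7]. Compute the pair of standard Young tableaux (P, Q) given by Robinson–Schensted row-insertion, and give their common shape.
P = [1, 3, 5, 6] / [2, 4] / [7];  Q = [1, 3, 4, 5] / [2, 7] / [6];  common shape = (4, 2, 1)

Row-insert the values π_1, π_2, … into P one at a time, bumping the leftmost entry strictly greater than the inserted value down to the next row. The recording tableau Q records, in position (i, j), the step at which that cell was added to P.
  Insert 7 (step 1): P = [7];  Q = [1]
  Insert 2 (step 2): P = [2] / [7];  Q = [1] / [2]
  Insert 4 (step 3): P = [2, 4] / [7];  Q = [1, 3] / [2]
  Insert 5 (step 4): P = [2, 4, 5] / [7];  Q = [1, 3, 4] / [2]
  Insert 6 (step 5): P = [2, 4, 5, 6] / [7];  Q = [1, 3, 4, 5] / [2]
  Insert 1 (step 6): P = [1, 4, 5, 6] / [2] / [7];  Q = [1, 3, 4, 5] / [2] / [6]
  Insert 3 (step 7): P = [1, 3, 5, 6] / [2, 4] / [7];  Q = [1, 3, 4, 5] / [2, 7] / [6]
Final shape: (4, 2, 1).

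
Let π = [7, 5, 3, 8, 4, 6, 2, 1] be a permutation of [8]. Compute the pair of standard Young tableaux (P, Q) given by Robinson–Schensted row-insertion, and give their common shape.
P = [1, 4, 6] / [2, 8] / [3] / [5] / [7];  Q = [1, 4, 6] / [2, 5] / [3] / [7] / [8];  common shape = (3, 2, 1, 1, 1)

Row-insert the values π_1, π_2, … into P one at a time, bumping the leftmost entry strictly greater than the inserted value down to the next row. The recording tableau Q records, in position (i, j), the step at which that cell was added to P.
  Insert 7 (step 1): P = [7];  Q = [1]
  Insert 5 (step 2): P = [5] / [7];  Q = [1] / [2]
  Insert 3 (step 3): P = [3] / [5] / [7];  Q = [1] / [2] / [3]
  Insert 8 (step 4): P = [3, 8] / [5] / [7];  Q = [1, 4] / [2] / [3]
  Insert 4 (step 5): P = [3, 4] / [5, 8] / [7];  Q = [1, 4] / [2, 5] / [3]
  Insert 6 (step 6): P = [3, 4, 6] / [5, 8] / [7];  Q = [1, 4, 6] / [2, 5] / [3]
  Insert 2 (step 7): P = [2, 4, 6] / [3, 8] / [5] / [7];  Q = [1, 4, 6] / [2, 5] / [3] / [7]
  Insert 1 (step 8): P = [1, 4, 6] / [2, 8] / [3] / [5] / [7];  Q = [1, 4, 6] / [2, 5] / [3] / [7] / [8]
Final shape: (3, 2, 1, 1, 1).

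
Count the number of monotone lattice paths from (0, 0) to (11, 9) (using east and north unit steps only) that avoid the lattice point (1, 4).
Number of paths = 152945

Total paths from (0, 0) to (11, 9): C(20, 11) = 167960. Paths through (1, 4): (paths (0, 0) → (1, 4)) × (paths (1, 4) → (11, 9)) = C(5, 1) · C(15, 10) = 5 · 3003 = 15015. Avoidance count = 167960 − 15015 = 152945.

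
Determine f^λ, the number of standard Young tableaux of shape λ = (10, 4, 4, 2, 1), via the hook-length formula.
# SYT of shape (10, 4, 4, 2, 1) = 155195040

Hook-length formula: f^λ = n! / Π hook(c), product over all cells c of the Young diagram. For λ = (10, 4, 4, 2, 1), n = 21 boxes. Hook lengths by row (left-to-right, top-to-bottom): [14, 12, 10, 9, 6, 5, 4, 3, 2, 1]; [7, 5, 3, 2]; [6, 4, 2, 1]; [3, 1]; [1]. Product of hooks = 329204736000. So f^λ = 21! / 329204736000 = 51090942171709440000 / 329204736000 = 155195040.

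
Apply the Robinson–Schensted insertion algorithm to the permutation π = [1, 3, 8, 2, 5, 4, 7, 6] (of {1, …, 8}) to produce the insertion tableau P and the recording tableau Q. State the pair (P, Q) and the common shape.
P = [1, 2, 4, 6] / [3, 5, 7] / [8];  Q = [1, 2, 3, 7] / [4, 5, 8] / [6];  common shape = (4, 3, 1)

Row-insert the values π_1, π_2, … into P one at a time, bumping the leftmost entry strictly greater than the inserted value down to the next row. The recording tableau Q records, in position (i, j), the step at which that cell was added to P.
  Insert 1 (step 1): P = [1];  Q = [1]
  Insert 3 (step 2): P = [1, 3];  Q = [1, 2]
  Insert 8 (step 3): P = [1, 3, 8];  Q = [1, 2, 3]
  Insert 2 (step 4): P = [1, 2, 8] / [3];  Q = [1, 2, 3] / [4]
  Insert 5 (step 5): P = [1, 2, 5] / [3, 8];  Q = [1, 2, 3] / [4, 5]
  Insert 4 (step 6): P = [1, 2, 4] / [3, 5] / [8];  Q = [1, 2, 3] / [4, 5] / [6]
  Insert 7 (step 7): P = [1, 2, 4, 7] / [3, 5] / [8];  Q = [1, 2, 3, 7] / [4, 5] / [6]
  Insert 6 (step 8): P = [1, 2, 4, 6] / [3, 5, 7] / [8];  Q = [1, 2, 3, 7] / [4, 5, 8] / [6]
Final shape: (4, 3, 1).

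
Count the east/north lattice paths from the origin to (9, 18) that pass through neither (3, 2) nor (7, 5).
Number of paths = 3894285

Inclusion–exclusion. Total paths: C(27, 9) = 4686825. Through P₁: C(5, 3)·C(22, 6) = 746130. Through P₂: C(12, 7)·C(15, 2) = 83160. Since P₁ is strictly southwest of P₂, a monotone path through both must visit P₁ then P₂; paths through both = C(5, 3)·C(7, 4)·C(15, 2) = 36750. Avoid both = 4686825 − 746130 − 83160 + 36750 = 3894285.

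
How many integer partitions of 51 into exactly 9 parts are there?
p(51, 9 parts) = 17354

Partitions of n into exactly k parts are in bijection with partitions of n − k into at most k parts (subtract 1 from each part). So p(51, exactly 9) = p(42, parts ≤ 9). Computing via the recurrence p(m, j) = p(m, j−1) + p(m−j, j) gives 17354.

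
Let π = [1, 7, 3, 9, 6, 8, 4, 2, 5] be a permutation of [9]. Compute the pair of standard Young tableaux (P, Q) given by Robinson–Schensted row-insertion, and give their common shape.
P = [1, 2, 4, 5] / [3, 8] / [6, 9] / [7];  Q = [1, 2, 4, 6] / [3, 5] / [7, 9] / [8];  common shape = (4, 2, 2, 1)

Row-insert the values π_1, π_2, … into P one at a time, bumping the leftmost entry strictly greater than the inserted value down to the next row. The recording tableau Q records, in position (i, j), the step at which that cell was added to P.
  Insert 1 (step 1): P = [1];  Q = [1]
  Insert 7 (step 2): P = [1, 7];  Q = [1, 2]
  Insert 3 (step 3): P = [1, 3] / [7];  Q = [1, 2] / [3]
  Insert 9 (step 4): P = [1, 3, 9] / [7];  Q = [1, 2, 4] / [3]
  Insert 6 (step 5): P = [1, 3, 6] / [7, 9];  Q = [1, 2, 4] / [3, 5]
  Insert 8 (step 6): P = [1, 3, 6, 8] / [7, 9];  Q = [1, 2, 4, 6] / [3, 5]
  Insert 4 (step 7): P = [1, 3, 4, 8] / [6, 9] / [7];  Q = [1, 2, 4, 6] / [3, 5] / [7]
  Insert 2 (step 8): P = [1, 2, 4, 8] / [3, 9] / [6] / [7];  Q = [1, 2, 4, 6] / [3, 5] / [7] / [8]
  Insert 5 (step 9): P = [1, 2, 4, 5] / [3, 8] / [6, 9] / [7];  Q = [1, 2, 4, 6] / [3, 5] / [7, 9] / [8]
Final shape: (4, 2, 2, 1).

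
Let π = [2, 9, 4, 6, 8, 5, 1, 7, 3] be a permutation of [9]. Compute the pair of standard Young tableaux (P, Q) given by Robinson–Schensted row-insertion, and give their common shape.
P = [1, 3, 5, 7] / [2, 4] / [6, 8] / [9];  Q = [1, 2, 4, 5] / [3, 8] / [6, 9] / [7];  common shape = (4, 2, 2, 1)

Row-insert the values π_1, π_2, … into P one at a time, bumping the leftmost entry strictly greater than the inserted value down to the next row. The recording tableau Q records, in position (i, j), the step at which that cell was added to P.
  Insert 2 (step 1): P = [2];  Q = [1]
  Insert 9 (step 2): P = [2, 9];  Q = [1, 2]
  Insert 4 (step 3): P = [2, 4] / [9];  Q = [1, 2] / [3]
  Insert 6 (step 4): P = [2, 4, 6] / [9];  Q = [1, 2, 4] / [3]
  Insert 8 (step 5): P = [2, 4, 6, 8] / [9];  Q = [1, 2, 4, 5] / [3]
  Insert 5 (step 6): P = [2, 4, 5, 8] / [6] / [9];  Q = [1, 2, 4, 5] / [3] / [6]
  Insert 1 (step 7): P = [1, 4, 5, 8] / [2] / [6] / [9];  Q = [1, 2, 4, 5] / [3] / [6] / [7]
  Insert 7 (step 8): P = [1, 4, 5, 7] / [2, 8] / [6] / [9];  Q = [1, 2, 4, 5] / [3, 8] / [6] / [7]
  Insert 3 (step 9): P = [1, 3, 5, 7] / [2, 4] / [6, 8] / [9];  Q = [1, 2, 4, 5] / [3, 8] / [6, 9] / [7]
Final shape: (4, 2, 2, 1).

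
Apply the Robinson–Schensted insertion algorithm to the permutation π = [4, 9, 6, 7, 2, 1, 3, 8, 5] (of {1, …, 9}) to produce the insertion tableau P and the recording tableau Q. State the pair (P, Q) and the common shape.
P = [1, 3, 5, 8] / [2, 6, 7] / [4] / [9];  Q = [1, 2, 4, 8] / [3, 7, 9] / [5] / [6];  common shape = (4, 3, 1, 1)

Row-insert the values π_1, π_2, … into P one at a time, bumping the leftmost entry strictly greater than the inserted value down to the next row. The recording tableau Q records, in position (i, j), the step at which that cell was added to P.
  Insert 4 (step 1): P = [4];  Q = [1]
  Insert 9 (step 2): P = [4, 9];  Q = [1, 2]
  Insert 6 (step 3): P = [4, 6] / [9];  Q = [1, 2] / [3]
  Insert 7 (step 4): P = [4, 6, 7] / [9];  Q = [1, 2, 4] / [3]
  Insert 2 (step 5): P = [2, 6, 7] / [4] / [9];  Q = [1, 2, 4] / [3] / [5]
  Insert 1 (step 6): P = [1, 6, 7] / [2] / [4] / [9];  Q = [1, 2, 4] / [3] / [5] / [6]
  Insert 3 (step 7): P = [1, 3, 7] / [2, 6] / [4] / [9];  Q = [1, 2, 4] / [3, 7] / [5] / [6]
  Insert 8 (step 8): P = [1, 3, 7, 8] / [2, 6] / [4] / [9];  Q = [1, 2, 4, 8] / [3, 7] / [5] / [6]
  Insert 5 (step 9): P = [1, 3, 5, 8] / [2, 6, 7] / [4] / [9];  Q = [1, 2, 4, 8] / [3, 7, 9] / [5] / [6]
Final shape: (4, 3, 1, 1).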